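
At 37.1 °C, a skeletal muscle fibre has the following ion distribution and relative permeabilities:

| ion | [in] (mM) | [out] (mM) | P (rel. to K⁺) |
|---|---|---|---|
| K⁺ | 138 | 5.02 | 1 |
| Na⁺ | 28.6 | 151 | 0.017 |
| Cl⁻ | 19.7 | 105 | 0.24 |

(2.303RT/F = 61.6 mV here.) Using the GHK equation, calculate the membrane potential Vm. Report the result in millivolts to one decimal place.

-69.2 mV

Vm = 61.6 · log₁₀[(Σ P·[cation]ₒ + Σ P·[anion]ᵢ) / (Σ P·[cation]ᵢ + Σ P·[anion]ₒ)]
Numerator = 1×5.02 + 0.017×151 + 0.24×19.7 = 12.31
Denominator = 1×138 + 0.017×28.6 + 0.24×105 = 163.7
Vm = 61.6 · log₁₀(0.075235) = 61.6 × (-1.1236) = -69.21 mV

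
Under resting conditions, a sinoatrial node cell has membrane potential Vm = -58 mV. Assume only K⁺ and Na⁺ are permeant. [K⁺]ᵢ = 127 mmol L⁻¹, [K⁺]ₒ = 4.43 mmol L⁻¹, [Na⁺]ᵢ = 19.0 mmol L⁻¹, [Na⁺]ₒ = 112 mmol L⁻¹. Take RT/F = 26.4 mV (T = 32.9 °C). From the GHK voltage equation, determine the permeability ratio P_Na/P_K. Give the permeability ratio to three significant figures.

Let α = P_Na/P_K. GHK: Vm = 26.4·ln[(Kₒ + α·Naₒ)/(Kᵢ + α·Naᵢ)].
e^(Vm/26.4) = e^(-58.0/26.4) = 0.11114
So 0.11114·(Kᵢ + α·Naᵢ) = Kₒ + α·Naₒ → α = (0.11114·127.0 − 4.43) / (112.0 − 0.11114·19.0)
α = (14.11 − 4.43) / (112.0 − 2.112) = 9.685/109.9 = 0.08813

0.0881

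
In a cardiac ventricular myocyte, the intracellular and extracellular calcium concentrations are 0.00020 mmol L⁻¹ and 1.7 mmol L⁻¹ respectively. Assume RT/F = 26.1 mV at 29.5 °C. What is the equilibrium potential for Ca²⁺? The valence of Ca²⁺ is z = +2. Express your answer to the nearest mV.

118 mV

E = (26.1/z) · ln([Ca²⁺]_out/[Ca²⁺]_in) with z = +2.
= (26.1/2) · ln(1.7/0.00020) = 13.05 · ln(8500)
= 13.05 · (9.0478) = 118.07 mV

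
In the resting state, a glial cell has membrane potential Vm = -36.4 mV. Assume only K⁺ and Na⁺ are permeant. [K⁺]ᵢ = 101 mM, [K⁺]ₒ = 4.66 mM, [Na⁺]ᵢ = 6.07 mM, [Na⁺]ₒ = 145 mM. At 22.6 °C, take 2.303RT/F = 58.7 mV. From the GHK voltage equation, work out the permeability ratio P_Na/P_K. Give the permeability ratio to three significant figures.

Let α = P_Na/P_K. GHK: Vm = 58.7·log₁₀[(Kₒ + α·Naₒ)/(Kᵢ + α·Naᵢ)].
10^(Vm/58.7) = 10^(-36.4/58.7) = 0.23983
So 0.23983·(Kᵢ + α·Naᵢ) = Kₒ + α·Naₒ → α = (0.23983·101.0 − 4.66) / (145.0 − 0.23983·6.07)
α = (24.22 − 4.66) / (145.0 − 1.456) = 19.56/143.5 = 0.1363

0.136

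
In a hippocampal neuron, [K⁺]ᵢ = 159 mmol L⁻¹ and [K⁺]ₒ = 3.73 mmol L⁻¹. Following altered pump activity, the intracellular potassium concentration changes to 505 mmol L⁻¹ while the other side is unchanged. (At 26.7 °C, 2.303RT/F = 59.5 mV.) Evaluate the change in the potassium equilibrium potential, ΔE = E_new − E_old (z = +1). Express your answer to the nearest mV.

-30 mV

E_old = (59.5/1)·log₁₀(3.73/159) = -96.97 mV
E_new = (59.5/1)·log₁₀(3.73/505) = -126.83 mV
ΔE = -126.83 − (-96.97) = -29.86 mV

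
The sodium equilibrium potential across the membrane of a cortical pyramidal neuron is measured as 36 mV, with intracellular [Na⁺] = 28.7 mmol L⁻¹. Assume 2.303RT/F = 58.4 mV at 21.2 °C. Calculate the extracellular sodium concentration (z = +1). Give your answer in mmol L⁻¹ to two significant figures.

120 mmol L⁻¹

Nernst: E = (58.4/1) · log₁₀([out]/[in]), so log₁₀([out]/[in]) = 36.0 × 1 / 58.4 = 0.6164.
[out]/[in] = 10^(0.6164) = 4.135.
[out] = 4.135 × 28.7 = 118.7 mmol L⁻¹.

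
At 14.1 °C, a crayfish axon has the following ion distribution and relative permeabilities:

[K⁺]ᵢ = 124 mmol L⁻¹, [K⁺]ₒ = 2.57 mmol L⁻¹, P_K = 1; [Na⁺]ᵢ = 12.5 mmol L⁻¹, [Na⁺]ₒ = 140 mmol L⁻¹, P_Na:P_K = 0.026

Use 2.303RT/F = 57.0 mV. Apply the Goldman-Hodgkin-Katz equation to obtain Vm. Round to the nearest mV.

-74 mV

Vm = 57.0 · log₁₀[(Σ P·[cation]ₒ + Σ P·[anion]ᵢ) / (Σ P·[cation]ᵢ + Σ P·[anion]ₒ)]
Numerator = 1×2.57 + 0.026×140 = 6.21
Denominator = 1×124 + 0.026×12.5 = 124.3
Vm = 57.0 · log₁₀(0.04995) = 57.0 × (-1.3015) = -74.18 mV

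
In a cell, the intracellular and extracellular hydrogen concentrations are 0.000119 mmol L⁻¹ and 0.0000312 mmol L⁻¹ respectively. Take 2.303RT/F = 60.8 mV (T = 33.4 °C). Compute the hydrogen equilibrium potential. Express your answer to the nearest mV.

-35 mV

E = (60.8/z) · log₁₀([H⁺]_out/[H⁺]_in) with z = +1.
= (60.8/1) · log₁₀(0.0000312/0.000119) = 60.80 · log₁₀(0.2622)
= 60.80 · (-0.5814) = -35.35 mV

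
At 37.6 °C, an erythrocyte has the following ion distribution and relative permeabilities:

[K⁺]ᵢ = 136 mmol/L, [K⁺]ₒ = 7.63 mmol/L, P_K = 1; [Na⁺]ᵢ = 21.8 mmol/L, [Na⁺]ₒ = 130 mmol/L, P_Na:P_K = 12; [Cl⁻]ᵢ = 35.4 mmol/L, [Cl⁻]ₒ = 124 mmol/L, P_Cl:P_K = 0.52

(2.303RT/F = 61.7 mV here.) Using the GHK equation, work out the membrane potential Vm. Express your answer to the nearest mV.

33 mV

Vm = 61.7 · log₁₀[(Σ P·[cation]ₒ + Σ P·[anion]ᵢ) / (Σ P·[cation]ᵢ + Σ P·[anion]ₒ)]
Numerator = 1×7.63 + 12×130 + 0.52×35.4 = 1586
Denominator = 1×136 + 12×21.8 + 0.52×124 = 462.1
Vm = 61.7 · log₁₀(3.4324) = 61.7 × (0.5356) = 33.05 mV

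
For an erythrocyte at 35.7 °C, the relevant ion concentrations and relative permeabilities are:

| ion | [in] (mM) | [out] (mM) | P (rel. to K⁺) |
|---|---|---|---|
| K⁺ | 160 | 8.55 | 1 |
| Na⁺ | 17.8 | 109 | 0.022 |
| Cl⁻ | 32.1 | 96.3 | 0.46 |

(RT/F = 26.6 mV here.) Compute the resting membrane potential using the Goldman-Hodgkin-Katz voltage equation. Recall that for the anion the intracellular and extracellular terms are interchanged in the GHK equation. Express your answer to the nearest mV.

-55 mV

Vm = 26.6 · ln[(Σ P·[cation]ₒ + Σ P·[anion]ᵢ) / (Σ P·[cation]ᵢ + Σ P·[anion]ₒ)]
Numerator = 1×8.55 + 0.022×109 + 0.46×32.1 = 25.71
Denominator = 1×160 + 0.022×17.8 + 0.46×96.3 = 204.7
Vm = 26.6 · ln(0.12562) = 26.6 × (-2.0745) = -55.18 mV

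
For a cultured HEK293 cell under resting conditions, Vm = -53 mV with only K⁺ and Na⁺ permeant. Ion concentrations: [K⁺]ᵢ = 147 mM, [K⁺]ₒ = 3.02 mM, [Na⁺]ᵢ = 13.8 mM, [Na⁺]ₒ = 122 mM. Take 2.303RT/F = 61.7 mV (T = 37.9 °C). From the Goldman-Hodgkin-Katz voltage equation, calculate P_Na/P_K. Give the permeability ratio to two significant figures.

Let α = P_Na/P_K. GHK: Vm = 61.7·log₁₀[(Kₒ + α·Naₒ)/(Kᵢ + α·Naᵢ)].
10^(Vm/61.7) = 10^(-53.0/61.7) = 0.13836
So 0.13836·(Kᵢ + α·Naᵢ) = Kₒ + α·Naₒ → α = (0.13836·147.0 − 3.02) / (122.0 − 0.13836·13.8)
α = (20.34 − 3.02) / (122.0 − 1.909) = 17.32/120.1 = 0.1442

0.14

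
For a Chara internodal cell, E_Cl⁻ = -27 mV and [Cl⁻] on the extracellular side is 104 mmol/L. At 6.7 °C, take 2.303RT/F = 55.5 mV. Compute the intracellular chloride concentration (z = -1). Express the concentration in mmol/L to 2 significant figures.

34 mmol/L

Nernst: E = (55.5/-1) · log₁₀([out]/[in]), so log₁₀([out]/[in]) = -27.0 × -1 / 55.5 = 0.4865.
[out]/[in] = 10^(0.4865) = 3.065.
[in] = 104 / 3.065 = 33.93 mmol/L.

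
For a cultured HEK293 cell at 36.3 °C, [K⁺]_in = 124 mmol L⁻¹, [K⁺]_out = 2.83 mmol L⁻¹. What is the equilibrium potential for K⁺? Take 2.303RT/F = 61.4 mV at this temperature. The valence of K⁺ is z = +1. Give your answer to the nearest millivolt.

E = (61.4/z) · log₁₀([K⁺]_out/[K⁺]_in) with z = +1.
= (61.4/1) · log₁₀(2.83/124) = 61.40 · log₁₀(0.02282)
= 61.40 · (-1.6416) = -100.80 mV

-101 mV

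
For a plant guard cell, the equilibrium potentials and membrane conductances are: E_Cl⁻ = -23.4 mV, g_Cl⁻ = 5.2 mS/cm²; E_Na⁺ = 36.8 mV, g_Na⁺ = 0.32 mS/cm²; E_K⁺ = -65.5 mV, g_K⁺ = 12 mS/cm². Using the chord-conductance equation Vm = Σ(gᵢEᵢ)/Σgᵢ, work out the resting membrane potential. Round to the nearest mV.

-51 mV

Σ gᵢEᵢ = 5.2·(-23.4) + 0.32·(36.8) + 12·(-65.5) = -895.90
Σ gᵢ = 5.2 + 0.32 + 12 = 17.52
Vm = -895.90 / 17.52 = -51.14 mV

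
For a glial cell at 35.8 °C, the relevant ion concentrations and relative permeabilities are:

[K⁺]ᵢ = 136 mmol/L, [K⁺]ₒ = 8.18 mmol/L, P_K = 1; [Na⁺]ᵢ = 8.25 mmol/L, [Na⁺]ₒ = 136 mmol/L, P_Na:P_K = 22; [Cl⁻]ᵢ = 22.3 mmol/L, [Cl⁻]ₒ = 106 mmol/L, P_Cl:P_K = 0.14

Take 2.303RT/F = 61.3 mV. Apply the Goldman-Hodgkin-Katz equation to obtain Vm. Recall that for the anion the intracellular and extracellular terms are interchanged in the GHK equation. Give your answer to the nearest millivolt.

Vm = 61.3 · log₁₀[(Σ P·[cation]ₒ + Σ P·[anion]ᵢ) / (Σ P·[cation]ᵢ + Σ P·[anion]ₒ)]
Numerator = 1×8.18 + 22×136 + 0.14×22.3 = 3003
Denominator = 1×136 + 22×8.25 + 0.14×106 = 332.3
Vm = 61.3 · log₁₀(9.0368) = 61.3 × (0.9560) = 58.60 mV

59 mV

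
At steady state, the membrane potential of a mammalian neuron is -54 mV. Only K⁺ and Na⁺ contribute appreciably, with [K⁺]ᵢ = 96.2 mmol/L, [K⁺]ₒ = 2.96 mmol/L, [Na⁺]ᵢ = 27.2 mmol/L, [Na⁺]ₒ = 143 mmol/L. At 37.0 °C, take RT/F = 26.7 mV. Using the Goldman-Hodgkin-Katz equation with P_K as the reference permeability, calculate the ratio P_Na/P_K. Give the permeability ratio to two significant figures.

0.070

Let α = P_Na/P_K. GHK: Vm = 26.7·ln[(Kₒ + α·Naₒ)/(Kᵢ + α·Naᵢ)].
e^(Vm/26.7) = e^(-54.0/26.7) = 0.13233
So 0.13233·(Kᵢ + α·Naᵢ) = Kₒ + α·Naₒ → α = (0.13233·96.2 − 2.96) / (143.0 − 0.13233·27.2)
α = (12.73 − 2.96) / (143.0 − 3.599) = 9.77/139.4 = 0.07009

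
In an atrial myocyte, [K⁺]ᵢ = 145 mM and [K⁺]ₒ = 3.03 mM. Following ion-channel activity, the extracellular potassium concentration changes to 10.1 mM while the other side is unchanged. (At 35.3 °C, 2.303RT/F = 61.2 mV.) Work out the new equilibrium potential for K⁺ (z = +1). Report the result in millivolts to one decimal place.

-70.8 mV

After the shift: [K⁺]_out = 10.1, [K⁺]_in = 145 mM.
E_new = (61.2/1)·log₁₀(10.1/145) = 61.20 · (-1.1570) = -70.81 mV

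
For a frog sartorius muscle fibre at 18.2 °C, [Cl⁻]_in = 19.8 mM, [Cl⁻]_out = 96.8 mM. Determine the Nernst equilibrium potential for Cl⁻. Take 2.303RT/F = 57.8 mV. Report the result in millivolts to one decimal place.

-39.8 mV

E = (57.8/z) · log₁₀([Cl⁻]_out/[Cl⁻]_in) with z = -1.
For an anion, dividing by z = -1 reverses the sign.
= (57.8/-1) · log₁₀(96.8/19.8) = -57.80 · log₁₀(4.889)
= -57.80 · (0.6892) = -39.84 mV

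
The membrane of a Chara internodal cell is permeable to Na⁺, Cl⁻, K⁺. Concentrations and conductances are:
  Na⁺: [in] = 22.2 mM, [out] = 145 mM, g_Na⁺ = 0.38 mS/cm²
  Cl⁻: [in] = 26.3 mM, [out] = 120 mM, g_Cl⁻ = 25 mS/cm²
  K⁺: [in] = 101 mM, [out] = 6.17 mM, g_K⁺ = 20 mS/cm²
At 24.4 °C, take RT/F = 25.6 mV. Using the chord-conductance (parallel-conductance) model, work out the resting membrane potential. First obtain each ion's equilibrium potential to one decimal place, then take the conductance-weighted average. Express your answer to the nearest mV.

-53 mV

E_Na⁺ = (25.6/1)·ln(145/22.2) = 48.0 mV
E_Cl⁻ = (25.6/-1)·ln(120/26.3) = -38.9 mV
E_K⁺ = (25.6/1)·ln(6.17/101) = -71.6 mV
Vm = (Σ gᵢEᵢ)/(Σ gᵢ) = (0.38·48.0 + 25·-38.9 + 20·-71.6) / (0.38 + 25 + 20)
= -2386.26 / 45.38 = -52.58 mV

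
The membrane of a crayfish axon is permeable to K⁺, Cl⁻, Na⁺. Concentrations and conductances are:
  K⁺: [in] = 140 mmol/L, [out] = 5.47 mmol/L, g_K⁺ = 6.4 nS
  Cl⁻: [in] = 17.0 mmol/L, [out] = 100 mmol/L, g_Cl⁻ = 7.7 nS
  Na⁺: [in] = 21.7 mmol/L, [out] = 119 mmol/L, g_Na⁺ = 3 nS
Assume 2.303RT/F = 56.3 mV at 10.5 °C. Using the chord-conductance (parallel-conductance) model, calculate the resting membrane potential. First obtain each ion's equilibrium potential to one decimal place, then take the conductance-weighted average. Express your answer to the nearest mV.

E_K⁺ = (56.3/1)·log₁₀(5.47/140) = -79.3 mV
E_Cl⁻ = (56.3/-1)·log₁₀(100/17.0) = -43.3 mV
E_Na⁺ = (56.3/1)·log₁₀(119/21.7) = 41.6 mV
Vm = (Σ gᵢEᵢ)/(Σ gᵢ) = (6.4·-79.3 + 7.7·-43.3 + 3·41.6) / (6.4 + 7.7 + 3)
= -716.13 / 17.1 = -41.88 mV

-42 mV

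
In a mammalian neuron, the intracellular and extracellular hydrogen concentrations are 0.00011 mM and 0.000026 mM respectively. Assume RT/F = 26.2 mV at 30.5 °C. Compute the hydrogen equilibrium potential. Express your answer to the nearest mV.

E = (26.2/z) · ln([H⁺]_out/[H⁺]_in) with z = +1.
= (26.2/1) · ln(0.000026/0.00011) = 26.20 · ln(0.2364)
= 26.20 · (-1.4424) = -37.79 mV

-38 mV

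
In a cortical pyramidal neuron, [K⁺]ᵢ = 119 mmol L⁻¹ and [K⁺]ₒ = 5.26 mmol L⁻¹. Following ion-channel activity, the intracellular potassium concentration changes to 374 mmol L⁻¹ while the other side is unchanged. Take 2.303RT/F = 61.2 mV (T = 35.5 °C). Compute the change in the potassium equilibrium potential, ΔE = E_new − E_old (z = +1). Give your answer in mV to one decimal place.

-30.4 mV

E_old = (61.2/1)·log₁₀(5.26/119) = -82.90 mV
E_new = (61.2/1)·log₁₀(5.26/374) = -113.34 mV
ΔE = -113.34 − (-82.90) = -30.44 mV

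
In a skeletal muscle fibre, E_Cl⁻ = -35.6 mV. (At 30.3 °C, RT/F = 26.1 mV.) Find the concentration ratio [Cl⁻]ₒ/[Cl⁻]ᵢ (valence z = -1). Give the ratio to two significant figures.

ln([out]/[in]) = E·z/(26.1) = -35.6 × -1 / 26.1 = 1.3640
[out]/[in] = e^(1.3640) = 3.912

3.9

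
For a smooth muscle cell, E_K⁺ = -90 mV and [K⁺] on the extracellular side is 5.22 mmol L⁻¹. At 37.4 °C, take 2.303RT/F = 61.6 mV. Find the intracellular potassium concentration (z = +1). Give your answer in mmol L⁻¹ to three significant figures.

151 mmol L⁻¹

Nernst: E = (61.6/1) · log₁₀([out]/[in]), so log₁₀([out]/[in]) = -90.0 × 1 / 61.6 = -1.4610.
[out]/[in] = 10^(-1.4610) = 0.03459.
[in] = 5.22 / 0.03459 = 150.9 mmol L⁻¹.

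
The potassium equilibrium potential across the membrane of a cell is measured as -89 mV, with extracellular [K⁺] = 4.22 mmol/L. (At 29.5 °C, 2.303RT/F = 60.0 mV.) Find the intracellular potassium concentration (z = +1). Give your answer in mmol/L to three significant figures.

Nernst: E = (60.0/1) · log₁₀([out]/[in]), so log₁₀([out]/[in]) = -89.0 × 1 / 60.0 = -1.4833.
[out]/[in] = 10^(-1.4833) = 0.03286.
[in] = 4.22 / 0.03286 = 128.4 mmol/L.

128 mmol/L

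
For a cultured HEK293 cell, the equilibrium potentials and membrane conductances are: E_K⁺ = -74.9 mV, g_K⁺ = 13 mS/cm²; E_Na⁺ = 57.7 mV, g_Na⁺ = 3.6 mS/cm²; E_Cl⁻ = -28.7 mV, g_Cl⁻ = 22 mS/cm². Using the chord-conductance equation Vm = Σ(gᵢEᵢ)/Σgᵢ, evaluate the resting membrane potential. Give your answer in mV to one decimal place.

-36.2 mV

Σ gᵢEᵢ = 13·(-74.9) + 3.6·(57.7) + 22·(-28.7) = -1397.38
Σ gᵢ = 13 + 3.6 + 22 = 38.6
Vm = -1397.38 / 38.6 = -36.20 mV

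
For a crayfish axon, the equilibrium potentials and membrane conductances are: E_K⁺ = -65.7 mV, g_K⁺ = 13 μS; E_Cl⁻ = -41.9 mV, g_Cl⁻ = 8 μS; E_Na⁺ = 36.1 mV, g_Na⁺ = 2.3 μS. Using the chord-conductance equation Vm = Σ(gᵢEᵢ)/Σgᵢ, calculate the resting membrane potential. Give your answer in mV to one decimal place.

-47.5 mV

Σ gᵢEᵢ = 13·(-65.7) + 8·(-41.9) + 2.3·(36.1) = -1106.27
Σ gᵢ = 13 + 8 + 2.3 = 23.3
Vm = -1106.27 / 23.3 = -47.48 mV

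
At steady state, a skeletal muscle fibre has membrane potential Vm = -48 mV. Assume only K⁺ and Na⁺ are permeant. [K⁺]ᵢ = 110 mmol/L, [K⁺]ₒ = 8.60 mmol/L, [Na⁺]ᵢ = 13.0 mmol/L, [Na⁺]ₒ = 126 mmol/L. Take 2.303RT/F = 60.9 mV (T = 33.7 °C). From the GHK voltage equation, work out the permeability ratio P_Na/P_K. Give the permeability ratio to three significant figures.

0.0752

Let α = P_Na/P_K. GHK: Vm = 60.9·log₁₀[(Kₒ + α·Naₒ)/(Kᵢ + α·Naᵢ)].
10^(Vm/60.9) = 10^(-48.0/60.9) = 0.16286
So 0.16286·(Kᵢ + α·Naᵢ) = Kₒ + α·Naₒ → α = (0.16286·110.0 − 8.6) / (126.0 − 0.16286·13.0)
α = (17.91 − 8.6) / (126.0 − 2.117) = 9.315/123.9 = 0.07519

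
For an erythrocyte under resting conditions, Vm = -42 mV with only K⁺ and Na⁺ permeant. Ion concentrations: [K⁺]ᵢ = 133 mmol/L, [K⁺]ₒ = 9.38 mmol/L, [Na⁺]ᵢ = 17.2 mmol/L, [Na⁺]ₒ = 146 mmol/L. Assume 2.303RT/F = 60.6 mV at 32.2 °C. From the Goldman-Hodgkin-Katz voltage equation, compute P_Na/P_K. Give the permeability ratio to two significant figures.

Let α = P_Na/P_K. GHK: Vm = 60.6·log₁₀[(Kₒ + α·Naₒ)/(Kᵢ + α·Naᵢ)].
10^(Vm/60.6) = 10^(-42.0/60.6) = 0.20274
So 0.20274·(Kᵢ + α·Naᵢ) = Kₒ + α·Naₒ → α = (0.20274·133.0 − 9.38) / (146.0 − 0.20274·17.2)
α = (26.96 − 9.38) / (146.0 − 3.487) = 17.58/142.5 = 0.1234

0.12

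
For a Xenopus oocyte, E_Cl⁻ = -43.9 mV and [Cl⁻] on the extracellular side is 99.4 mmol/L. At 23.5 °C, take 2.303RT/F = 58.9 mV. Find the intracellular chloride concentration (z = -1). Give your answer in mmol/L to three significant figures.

Nernst: E = (58.9/-1) · log₁₀([out]/[in]), so log₁₀([out]/[in]) = -43.9 × -1 / 58.9 = 0.7453.
[out]/[in] = 10^(0.7453) = 5.563.
[in] = 99.4 / 5.563 = 17.87 mmol/L.

17.9 mmol/L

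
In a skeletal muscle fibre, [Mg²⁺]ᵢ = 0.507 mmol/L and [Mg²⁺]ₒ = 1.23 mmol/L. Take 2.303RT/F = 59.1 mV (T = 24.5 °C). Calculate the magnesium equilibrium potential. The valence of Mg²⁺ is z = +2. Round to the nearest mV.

11 mV

E = (59.1/z) · log₁₀([Mg²⁺]_out/[Mg²⁺]_in) with z = +2.
= (59.1/2) · log₁₀(1.23/0.507) = 29.55 · log₁₀(2.426)
= 29.55 · (0.3849) = 11.37 mV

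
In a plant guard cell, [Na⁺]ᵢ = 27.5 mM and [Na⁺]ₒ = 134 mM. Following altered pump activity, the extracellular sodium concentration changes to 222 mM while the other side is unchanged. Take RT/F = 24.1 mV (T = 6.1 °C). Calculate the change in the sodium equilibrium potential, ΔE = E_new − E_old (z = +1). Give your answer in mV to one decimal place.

12.2 mV

E_old = (24.1/1)·ln(134/27.5) = 38.17 mV
E_new = (24.1/1)·ln(222/27.5) = 50.33 mV
ΔE = 50.33 − (38.17) = 12.17 mV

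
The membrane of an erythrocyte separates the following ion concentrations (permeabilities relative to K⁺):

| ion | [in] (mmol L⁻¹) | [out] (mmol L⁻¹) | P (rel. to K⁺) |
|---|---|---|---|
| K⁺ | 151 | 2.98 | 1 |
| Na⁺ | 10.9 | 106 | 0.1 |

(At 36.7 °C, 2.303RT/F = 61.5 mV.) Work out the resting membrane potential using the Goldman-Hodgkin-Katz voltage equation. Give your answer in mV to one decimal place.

Vm = 61.5 · log₁₀[(Σ P·[cation]ₒ + Σ P·[anion]ᵢ) / (Σ P·[cation]ᵢ + Σ P·[anion]ₒ)]
Numerator = 1×2.98 + 0.1×106 = 13.58
Denominator = 1×151 + 0.1×10.9 = 152.1
Vm = 61.5 · log₁₀(0.089289) = 61.5 × (-1.0492) = -64.53 mV

-64.5 mV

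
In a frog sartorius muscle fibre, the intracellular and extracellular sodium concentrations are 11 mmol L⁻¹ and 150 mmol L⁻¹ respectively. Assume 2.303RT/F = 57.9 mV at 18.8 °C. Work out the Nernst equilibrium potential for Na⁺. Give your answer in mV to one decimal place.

65.7 mV

E = (57.9/z) · log₁₀([Na⁺]_out/[Na⁺]_in) with z = +1.
= (57.9/1) · log₁₀(150/11) = 57.90 · log₁₀(13.64)
= 57.90 · (1.1347) = 65.70 mV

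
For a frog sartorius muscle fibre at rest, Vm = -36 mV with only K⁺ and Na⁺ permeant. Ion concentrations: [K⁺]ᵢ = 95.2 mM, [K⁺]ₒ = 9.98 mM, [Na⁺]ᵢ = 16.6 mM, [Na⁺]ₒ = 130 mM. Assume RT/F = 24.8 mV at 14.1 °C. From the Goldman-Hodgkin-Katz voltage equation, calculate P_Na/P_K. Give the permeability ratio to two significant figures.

0.098

Let α = P_Na/P_K. GHK: Vm = 24.8·ln[(Kₒ + α·Naₒ)/(Kᵢ + α·Naᵢ)].
e^(Vm/24.8) = e^(-36.0/24.8) = 0.23419
So 0.23419·(Kᵢ + α·Naᵢ) = Kₒ + α·Naₒ → α = (0.23419·95.2 − 9.98) / (130.0 − 0.23419·16.6)
α = (22.3 − 9.98) / (130.0 − 3.888) = 12.32/126.1 = 0.09765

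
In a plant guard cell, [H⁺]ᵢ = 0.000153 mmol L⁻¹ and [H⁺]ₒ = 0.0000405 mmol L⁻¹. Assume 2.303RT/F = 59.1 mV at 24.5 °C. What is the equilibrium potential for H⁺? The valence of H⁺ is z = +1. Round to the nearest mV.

E = (59.1/z) · log₁₀([H⁺]_out/[H⁺]_in) with z = +1.
= (59.1/1) · log₁₀(0.0000405/0.000153) = 59.10 · log₁₀(0.2647)
= 59.10 · (-0.5772) = -34.11 mV

-34 mV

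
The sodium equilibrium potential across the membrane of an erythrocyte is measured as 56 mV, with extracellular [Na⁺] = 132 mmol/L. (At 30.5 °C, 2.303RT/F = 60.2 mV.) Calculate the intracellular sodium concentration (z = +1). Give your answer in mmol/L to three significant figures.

15.5 mmol/L

Nernst: E = (60.2/1) · log₁₀([out]/[in]), so log₁₀([out]/[in]) = 56.0 × 1 / 60.2 = 0.9302.
[out]/[in] = 10^(0.9302) = 8.516.
[in] = 132 / 8.516 = 15.5 mmol/L.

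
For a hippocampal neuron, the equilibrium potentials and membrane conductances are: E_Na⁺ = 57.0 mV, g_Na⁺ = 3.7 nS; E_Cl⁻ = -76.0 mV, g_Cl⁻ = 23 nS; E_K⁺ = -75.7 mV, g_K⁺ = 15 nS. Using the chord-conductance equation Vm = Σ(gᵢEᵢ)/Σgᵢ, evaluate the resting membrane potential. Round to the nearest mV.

Σ gᵢEᵢ = 3.7·(57.0) + 23·(-76.0) + 15·(-75.7) = -2672.60
Σ gᵢ = 3.7 + 23 + 15 = 41.7
Vm = -2672.60 / 41.7 = -64.09 mV

-64 mV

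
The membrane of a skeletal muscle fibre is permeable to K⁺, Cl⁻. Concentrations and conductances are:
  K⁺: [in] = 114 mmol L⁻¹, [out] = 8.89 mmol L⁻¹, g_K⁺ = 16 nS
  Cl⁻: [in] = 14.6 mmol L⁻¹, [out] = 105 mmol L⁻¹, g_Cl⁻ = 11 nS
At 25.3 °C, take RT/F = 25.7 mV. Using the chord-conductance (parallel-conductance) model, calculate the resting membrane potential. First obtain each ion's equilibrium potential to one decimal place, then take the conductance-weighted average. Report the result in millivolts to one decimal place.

-59.5 mV

E_K⁺ = (25.7/1)·ln(8.89/114) = -65.6 mV
E_Cl⁻ = (25.7/-1)·ln(105/14.6) = -50.7 mV
Vm = (Σ gᵢEᵢ)/(Σ gᵢ) = (16·-65.6 + 11·-50.7) / (16 + 11)
= -1607.30 / 27 = -59.53 mV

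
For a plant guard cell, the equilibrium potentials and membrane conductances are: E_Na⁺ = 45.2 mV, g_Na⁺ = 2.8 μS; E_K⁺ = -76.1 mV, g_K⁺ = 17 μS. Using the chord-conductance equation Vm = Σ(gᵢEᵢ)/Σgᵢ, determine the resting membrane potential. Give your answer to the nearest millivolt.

-59 mV

Σ gᵢEᵢ = 2.8·(45.2) + 17·(-76.1) = -1167.14
Σ gᵢ = 2.8 + 17 = 19.8
Vm = -1167.14 / 19.8 = -58.95 mV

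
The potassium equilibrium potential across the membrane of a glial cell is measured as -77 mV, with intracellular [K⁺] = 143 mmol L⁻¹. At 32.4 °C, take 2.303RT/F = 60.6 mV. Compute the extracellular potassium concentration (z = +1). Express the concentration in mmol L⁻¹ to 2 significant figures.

7.7 mmol L⁻¹

Nernst: E = (60.6/1) · log₁₀([out]/[in]), so log₁₀([out]/[in]) = -77.0 × 1 / 60.6 = -1.2706.
[out]/[in] = 10^(-1.2706) = 0.05363.
[out] = 0.05363 × 143 = 7.668 mmol L⁻¹.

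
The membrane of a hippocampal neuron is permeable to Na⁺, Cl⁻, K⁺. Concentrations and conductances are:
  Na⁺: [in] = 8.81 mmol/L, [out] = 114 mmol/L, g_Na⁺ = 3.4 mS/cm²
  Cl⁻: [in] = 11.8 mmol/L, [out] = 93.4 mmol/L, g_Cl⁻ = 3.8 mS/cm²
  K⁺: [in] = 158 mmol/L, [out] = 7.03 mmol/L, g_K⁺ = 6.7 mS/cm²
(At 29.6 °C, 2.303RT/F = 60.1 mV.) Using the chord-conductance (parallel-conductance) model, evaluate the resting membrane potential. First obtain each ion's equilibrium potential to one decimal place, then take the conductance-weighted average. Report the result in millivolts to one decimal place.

E_Na⁺ = (60.1/1)·log₁₀(114/8.81) = 66.8 mV
E_Cl⁻ = (60.1/-1)·log₁₀(93.4/11.8) = -54.0 mV
E_K⁺ = (60.1/1)·log₁₀(7.03/158) = -81.2 mV
Vm = (Σ gᵢEᵢ)/(Σ gᵢ) = (3.4·66.8 + 3.8·-54.0 + 6.7·-81.2) / (3.4 + 3.8 + 6.7)
= -522.12 / 13.9 = -37.56 mV

-37.6 mV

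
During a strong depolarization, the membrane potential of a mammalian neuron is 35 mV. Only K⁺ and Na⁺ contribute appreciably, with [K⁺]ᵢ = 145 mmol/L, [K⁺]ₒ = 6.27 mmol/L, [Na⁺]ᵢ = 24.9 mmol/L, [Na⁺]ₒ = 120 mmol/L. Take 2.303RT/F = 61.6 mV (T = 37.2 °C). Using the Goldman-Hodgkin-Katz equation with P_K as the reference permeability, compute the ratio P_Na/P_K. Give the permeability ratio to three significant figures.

Let α = P_Na/P_K. GHK: Vm = 61.6·log₁₀[(Kₒ + α·Naₒ)/(Kᵢ + α·Naᵢ)].
10^(Vm/61.6) = 10^(35.0/61.6) = 3.6998
So 3.6998·(Kᵢ + α·Naᵢ) = Kₒ + α·Naₒ → α = (3.6998·145.0 − 6.27) / (120.0 − 3.6998·24.9)
α = (536.5 − 6.27) / (120.0 − 92.13) = 530.2/27.87 = 19.02

19.0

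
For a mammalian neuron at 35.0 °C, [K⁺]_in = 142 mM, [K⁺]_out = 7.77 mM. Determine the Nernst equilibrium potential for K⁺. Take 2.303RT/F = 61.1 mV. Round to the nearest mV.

-77 mV

E = (61.1/z) · log₁₀([K⁺]_out/[K⁺]_in) with z = +1.
= (61.1/1) · log₁₀(7.77/142) = 61.10 · log₁₀(0.05472)
= 61.10 · (-1.2619) = -77.10 mV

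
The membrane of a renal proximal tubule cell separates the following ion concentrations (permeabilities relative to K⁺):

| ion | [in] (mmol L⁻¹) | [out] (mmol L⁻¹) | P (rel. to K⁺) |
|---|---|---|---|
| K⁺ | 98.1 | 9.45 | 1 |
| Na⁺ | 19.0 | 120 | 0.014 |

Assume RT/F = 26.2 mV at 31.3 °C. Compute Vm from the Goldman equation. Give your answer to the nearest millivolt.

Vm = 26.2 · ln[(Σ P·[cation]ₒ + Σ P·[anion]ᵢ) / (Σ P·[cation]ᵢ + Σ P·[anion]ₒ)]
Numerator = 1×9.45 + 0.014×120 = 11.13
Denominator = 1×98.1 + 0.014×19.0 = 98.37
Vm = 26.2 · ln(0.11315) = 26.2 × (-2.1791) = -57.09 mV

-57 mV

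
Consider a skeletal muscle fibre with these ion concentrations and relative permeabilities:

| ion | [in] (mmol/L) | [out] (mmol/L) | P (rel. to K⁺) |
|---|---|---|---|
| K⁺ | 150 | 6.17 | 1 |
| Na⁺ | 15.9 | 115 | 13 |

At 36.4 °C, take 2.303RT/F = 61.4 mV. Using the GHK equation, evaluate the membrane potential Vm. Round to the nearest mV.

Vm = 61.4 · log₁₀[(Σ P·[cation]ₒ + Σ P·[anion]ᵢ) / (Σ P·[cation]ᵢ + Σ P·[anion]ₒ)]
Numerator = 1×6.17 + 13×115 = 1501
Denominator = 1×150 + 13×15.9 = 356.7
Vm = 61.4 · log₁₀(4.2085) = 61.4 × (0.6241) = 38.32 mV

38 mV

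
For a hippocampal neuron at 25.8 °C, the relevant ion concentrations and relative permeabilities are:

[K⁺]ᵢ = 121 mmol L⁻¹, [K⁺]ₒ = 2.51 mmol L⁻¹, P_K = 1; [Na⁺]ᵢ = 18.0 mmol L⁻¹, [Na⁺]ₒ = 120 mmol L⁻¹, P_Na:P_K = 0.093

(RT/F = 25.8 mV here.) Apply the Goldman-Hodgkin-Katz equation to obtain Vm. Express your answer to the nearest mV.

-57 mV

Vm = 25.8 · ln[(Σ P·[cation]ₒ + Σ P·[anion]ᵢ) / (Σ P·[cation]ᵢ + Σ P·[anion]ₒ)]
Numerator = 1×2.51 + 0.093×120 = 13.67
Denominator = 1×121 + 0.093×18.0 = 122.7
Vm = 25.8 · ln(0.11143) = 25.8 × (-2.1943) = -56.61 mV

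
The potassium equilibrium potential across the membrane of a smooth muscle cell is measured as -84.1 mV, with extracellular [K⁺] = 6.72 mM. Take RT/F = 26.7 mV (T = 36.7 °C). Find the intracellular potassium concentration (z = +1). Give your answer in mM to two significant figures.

Nernst: E = (26.7/1) · ln([out]/[in]), so ln([out]/[in]) = -84.1 × 1 / 26.7 = -3.1498.
[out]/[in] = e^(-3.1498) = 0.04286.
[in] = 6.72 / 0.04286 = 156.8 mM.

160 mM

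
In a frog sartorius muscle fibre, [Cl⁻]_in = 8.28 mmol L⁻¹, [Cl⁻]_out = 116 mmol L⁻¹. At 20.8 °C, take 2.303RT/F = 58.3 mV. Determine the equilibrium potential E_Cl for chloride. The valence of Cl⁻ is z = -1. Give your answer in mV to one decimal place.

-66.8 mV

E = (58.3/z) · log₁₀([Cl⁻]_out/[Cl⁻]_in) with z = -1.
For an anion, dividing by z = -1 reverses the sign.
= (58.3/-1) · log₁₀(116/8.28) = -58.30 · log₁₀(14.01)
= -58.30 · (1.1464) = -66.84 mV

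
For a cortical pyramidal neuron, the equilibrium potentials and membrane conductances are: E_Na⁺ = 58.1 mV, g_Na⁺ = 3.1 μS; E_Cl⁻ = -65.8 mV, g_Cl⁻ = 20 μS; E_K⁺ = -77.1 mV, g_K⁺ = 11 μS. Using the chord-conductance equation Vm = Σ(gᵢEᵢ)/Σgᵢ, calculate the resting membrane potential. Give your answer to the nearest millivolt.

-58 mV

Σ gᵢEᵢ = 3.1·(58.1) + 20·(-65.8) + 11·(-77.1) = -1983.99
Σ gᵢ = 3.1 + 20 + 11 = 34.1
Vm = -1983.99 / 34.1 = -58.18 mV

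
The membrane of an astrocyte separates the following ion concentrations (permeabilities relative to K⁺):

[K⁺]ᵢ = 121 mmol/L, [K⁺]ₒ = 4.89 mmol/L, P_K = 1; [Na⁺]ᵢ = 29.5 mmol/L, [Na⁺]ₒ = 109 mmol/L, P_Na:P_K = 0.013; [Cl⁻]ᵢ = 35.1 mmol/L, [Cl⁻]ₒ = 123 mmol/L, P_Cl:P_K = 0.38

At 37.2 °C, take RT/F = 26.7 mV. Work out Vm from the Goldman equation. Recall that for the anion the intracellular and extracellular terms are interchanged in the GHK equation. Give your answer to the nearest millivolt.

Vm = 26.7 · ln[(Σ P·[cation]ₒ + Σ P·[anion]ᵢ) / (Σ P·[cation]ᵢ + Σ P·[anion]ₒ)]
Numerator = 1×4.89 + 0.013×109 + 0.38×35.1 = 19.64
Denominator = 1×121 + 0.013×29.5 + 0.38×123 = 168.1
Vm = 26.7 · ln(0.11685) = 26.7 × (-2.1469) = -57.32 mV

-57 mV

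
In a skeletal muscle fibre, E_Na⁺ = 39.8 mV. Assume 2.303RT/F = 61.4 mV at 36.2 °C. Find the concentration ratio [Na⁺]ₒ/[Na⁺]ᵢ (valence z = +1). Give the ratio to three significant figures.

log₁₀([out]/[in]) = E·z/(61.4) = 39.8 × 1 / 61.4 = 0.6482
[out]/[in] = 10^(0.6482) = 4.448

4.45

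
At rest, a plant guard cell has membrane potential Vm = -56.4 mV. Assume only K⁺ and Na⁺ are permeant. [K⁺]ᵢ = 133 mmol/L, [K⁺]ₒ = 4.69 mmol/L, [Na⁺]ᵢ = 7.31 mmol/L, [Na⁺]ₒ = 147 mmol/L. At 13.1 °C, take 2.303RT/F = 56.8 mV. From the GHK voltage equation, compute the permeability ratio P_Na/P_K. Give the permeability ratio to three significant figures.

0.0604

Let α = P_Na/P_K. GHK: Vm = 56.8·log₁₀[(Kₒ + α·Naₒ)/(Kᵢ + α·Naᵢ)].
10^(Vm/56.8) = 10^(-56.4/56.8) = 0.10163
So 0.10163·(Kᵢ + α·Naᵢ) = Kₒ + α·Naₒ → α = (0.10163·133.0 − 4.69) / (147.0 − 0.10163·7.31)
α = (13.52 − 4.69) / (147.0 − 0.743) = 8.827/146.3 = 0.06036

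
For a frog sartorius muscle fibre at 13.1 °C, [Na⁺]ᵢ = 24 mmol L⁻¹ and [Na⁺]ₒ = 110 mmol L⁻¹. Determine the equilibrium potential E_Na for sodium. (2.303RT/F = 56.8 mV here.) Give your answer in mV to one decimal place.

E = (56.8/z) · log₁₀([Na⁺]_out/[Na⁺]_in) with z = +1.
= (56.8/1) · log₁₀(110/24) = 56.80 · log₁₀(4.583)
= 56.80 · (0.6612) = 37.56 mV

37.6 mV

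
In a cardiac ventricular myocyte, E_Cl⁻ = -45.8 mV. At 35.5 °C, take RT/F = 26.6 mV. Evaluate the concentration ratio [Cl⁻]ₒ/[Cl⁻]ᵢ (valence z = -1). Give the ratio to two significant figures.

ln([out]/[in]) = E·z/(26.6) = -45.8 × -1 / 26.6 = 1.7218
[out]/[in] = e^(1.7218) = 5.595

5.6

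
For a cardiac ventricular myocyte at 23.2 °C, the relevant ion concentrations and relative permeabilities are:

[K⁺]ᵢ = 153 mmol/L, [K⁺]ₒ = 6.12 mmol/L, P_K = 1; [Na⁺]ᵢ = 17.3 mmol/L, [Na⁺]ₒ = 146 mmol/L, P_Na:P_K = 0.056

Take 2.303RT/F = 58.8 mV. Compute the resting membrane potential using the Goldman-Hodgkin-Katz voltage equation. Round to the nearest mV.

Vm = 58.8 · log₁₀[(Σ P·[cation]ₒ + Σ P·[anion]ᵢ) / (Σ P·[cation]ᵢ + Σ P·[anion]ₒ)]
Numerator = 1×6.12 + 0.056×146 = 14.3
Denominator = 1×153 + 0.056×17.3 = 154
Vm = 58.8 · log₁₀(0.09285) = 58.8 × (-1.0322) = -60.69 mV

-61 mV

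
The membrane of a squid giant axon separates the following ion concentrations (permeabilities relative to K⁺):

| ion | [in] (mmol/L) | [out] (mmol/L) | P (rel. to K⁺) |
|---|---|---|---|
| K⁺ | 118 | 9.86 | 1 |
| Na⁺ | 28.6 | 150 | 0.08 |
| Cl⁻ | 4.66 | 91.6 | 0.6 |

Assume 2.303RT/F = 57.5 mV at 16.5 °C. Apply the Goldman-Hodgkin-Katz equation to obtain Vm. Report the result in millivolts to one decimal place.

-49.0 mV

Vm = 57.5 · log₁₀[(Σ P·[cation]ₒ + Σ P·[anion]ᵢ) / (Σ P·[cation]ᵢ + Σ P·[anion]ₒ)]
Numerator = 1×9.86 + 0.08×150 + 0.6×4.66 = 24.66
Denominator = 1×118 + 0.08×28.6 + 0.6×91.6 = 175.2
Vm = 57.5 · log₁₀(0.14069) = 57.5 × (-0.8517) = -48.97 mV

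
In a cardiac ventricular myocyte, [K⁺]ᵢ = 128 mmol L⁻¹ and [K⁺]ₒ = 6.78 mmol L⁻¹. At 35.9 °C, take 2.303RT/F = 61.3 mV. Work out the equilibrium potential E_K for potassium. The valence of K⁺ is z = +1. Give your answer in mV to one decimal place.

-78.2 mV

E = (61.3/z) · log₁₀([K⁺]_out/[K⁺]_in) with z = +1.
= (61.3/1) · log₁₀(6.78/128) = 61.30 · log₁₀(0.05297)
= 61.30 · (-1.2760) = -78.22 mV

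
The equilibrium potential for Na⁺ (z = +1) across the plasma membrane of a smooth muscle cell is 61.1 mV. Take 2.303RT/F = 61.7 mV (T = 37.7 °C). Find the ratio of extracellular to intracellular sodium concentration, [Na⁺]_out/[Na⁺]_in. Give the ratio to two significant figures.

9.8

log₁₀([out]/[in]) = E·z/(61.7) = 61.1 × 1 / 61.7 = 0.9903
[out]/[in] = 10^(0.9903) = 9.779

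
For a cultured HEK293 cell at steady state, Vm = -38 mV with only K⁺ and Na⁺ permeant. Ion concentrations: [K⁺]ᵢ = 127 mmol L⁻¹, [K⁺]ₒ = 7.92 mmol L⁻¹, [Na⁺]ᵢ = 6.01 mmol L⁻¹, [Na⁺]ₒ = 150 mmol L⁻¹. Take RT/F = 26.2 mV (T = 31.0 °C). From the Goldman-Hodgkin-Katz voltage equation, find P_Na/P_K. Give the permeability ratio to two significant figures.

Let α = P_Na/P_K. GHK: Vm = 26.2·ln[(Kₒ + α·Naₒ)/(Kᵢ + α·Naᵢ)].
e^(Vm/26.2) = e^(-38.0/26.2) = 0.23448
So 0.23448·(Kᵢ + α·Naᵢ) = Kₒ + α·Naₒ → α = (0.23448·127.0 − 7.92) / (150.0 − 0.23448·6.01)
α = (29.78 − 7.92) / (150.0 − 1.409) = 21.86/148.6 = 0.1471

0.15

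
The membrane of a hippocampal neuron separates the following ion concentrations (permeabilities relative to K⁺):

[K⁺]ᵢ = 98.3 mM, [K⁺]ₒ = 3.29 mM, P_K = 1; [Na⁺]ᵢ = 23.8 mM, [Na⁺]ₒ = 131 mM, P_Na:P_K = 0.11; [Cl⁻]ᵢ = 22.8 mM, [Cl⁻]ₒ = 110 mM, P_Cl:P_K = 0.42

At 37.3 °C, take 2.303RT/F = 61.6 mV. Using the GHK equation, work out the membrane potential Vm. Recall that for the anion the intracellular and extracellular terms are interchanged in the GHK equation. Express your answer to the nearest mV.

Vm = 61.6 · log₁₀[(Σ P·[cation]ₒ + Σ P·[anion]ᵢ) / (Σ P·[cation]ᵢ + Σ P·[anion]ₒ)]
Numerator = 1×3.29 + 0.11×131 + 0.42×22.8 = 27.28
Denominator = 1×98.3 + 0.11×23.8 + 0.42×110 = 147.1
Vm = 61.6 · log₁₀(0.1854) = 61.6 × (-0.7319) = -45.08 mV

-45 mV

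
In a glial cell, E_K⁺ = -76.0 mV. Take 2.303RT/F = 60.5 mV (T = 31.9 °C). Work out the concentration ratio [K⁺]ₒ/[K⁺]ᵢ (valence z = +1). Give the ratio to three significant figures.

log₁₀([out]/[in]) = E·z/(60.5) = -76.0 × 1 / 60.5 = -1.2562
[out]/[in] = 10^(-1.2562) = 0.05544

0.0554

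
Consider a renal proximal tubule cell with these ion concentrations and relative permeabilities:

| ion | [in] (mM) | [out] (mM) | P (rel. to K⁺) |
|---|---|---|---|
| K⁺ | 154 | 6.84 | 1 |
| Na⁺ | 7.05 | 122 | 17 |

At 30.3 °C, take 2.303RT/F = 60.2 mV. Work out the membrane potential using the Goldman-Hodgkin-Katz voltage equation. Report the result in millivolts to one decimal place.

53.0 mV

Vm = 60.2 · log₁₀[(Σ P·[cation]ₒ + Σ P·[anion]ᵢ) / (Σ P·[cation]ᵢ + Σ P·[anion]ₒ)]
Numerator = 1×6.84 + 17×122 = 2081
Denominator = 1×154 + 17×7.05 = 273.9
Vm = 60.2 · log₁₀(7.5985) = 60.2 × (0.8807) = 53.02 mV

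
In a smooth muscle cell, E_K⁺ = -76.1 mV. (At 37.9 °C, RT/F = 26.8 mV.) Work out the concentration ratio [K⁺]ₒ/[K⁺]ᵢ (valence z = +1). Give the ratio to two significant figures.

0.058

ln([out]/[in]) = E·z/(26.8) = -76.1 × 1 / 26.8 = -2.8396
[out]/[in] = e^(-2.8396) = 0.05845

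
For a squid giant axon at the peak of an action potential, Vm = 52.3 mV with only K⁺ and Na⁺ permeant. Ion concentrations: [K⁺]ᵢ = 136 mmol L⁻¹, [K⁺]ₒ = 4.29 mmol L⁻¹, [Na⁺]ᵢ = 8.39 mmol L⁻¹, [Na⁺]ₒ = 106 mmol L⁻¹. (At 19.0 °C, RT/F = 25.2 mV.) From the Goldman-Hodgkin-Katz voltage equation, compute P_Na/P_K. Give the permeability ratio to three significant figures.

Let α = P_Na/P_K. GHK: Vm = 25.2·ln[(Kₒ + α·Naₒ)/(Kᵢ + α·Naᵢ)].
e^(Vm/25.2) = e^(52.3/25.2) = 7.9677
So 7.9677·(Kᵢ + α·Naᵢ) = Kₒ + α·Naₒ → α = (7.9677·136.0 − 4.29) / (106.0 − 7.9677·8.39)
α = (1084 − 4.29) / (106.0 − 66.85) = 1079/39.15 = 27.57

27.6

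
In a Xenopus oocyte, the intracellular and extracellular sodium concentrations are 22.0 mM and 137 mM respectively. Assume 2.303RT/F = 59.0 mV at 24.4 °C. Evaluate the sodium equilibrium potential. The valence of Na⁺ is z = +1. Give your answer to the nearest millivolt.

E = (59.0/z) · log₁₀([Na⁺]_out/[Na⁺]_in) with z = +1.
= (59.0/1) · log₁₀(137/22.0) = 59.00 · log₁₀(6.227)
= 59.00 · (0.7943) = 46.86 mV

47 mV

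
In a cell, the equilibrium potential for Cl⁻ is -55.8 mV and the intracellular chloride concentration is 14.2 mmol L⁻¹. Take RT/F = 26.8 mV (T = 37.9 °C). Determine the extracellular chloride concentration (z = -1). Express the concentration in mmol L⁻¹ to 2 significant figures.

Nernst: E = (26.8/-1) · ln([out]/[in]), so ln([out]/[in]) = -55.8 × -1 / 26.8 = 2.0821.
[out]/[in] = e^(2.0821) = 8.021.
[out] = 8.021 × 14.2 = 113.9 mmol L⁻¹.

110 mmol L⁻¹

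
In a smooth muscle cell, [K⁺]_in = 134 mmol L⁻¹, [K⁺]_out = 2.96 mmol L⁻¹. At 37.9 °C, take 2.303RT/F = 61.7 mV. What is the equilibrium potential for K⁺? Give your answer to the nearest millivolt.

E = (61.7/z) · log₁₀([K⁺]_out/[K⁺]_in) with z = +1.
= (61.7/1) · log₁₀(2.96/134) = 61.70 · log₁₀(0.02209)
= 61.70 · (-1.6558) = -102.16 mV

-102 mV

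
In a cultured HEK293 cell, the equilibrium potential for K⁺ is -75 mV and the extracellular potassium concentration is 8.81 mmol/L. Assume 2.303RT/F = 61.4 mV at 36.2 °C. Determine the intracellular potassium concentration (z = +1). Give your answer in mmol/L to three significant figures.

Nernst: E = (61.4/1) · log₁₀([out]/[in]), so log₁₀([out]/[in]) = -75.0 × 1 / 61.4 = -1.2215.
[out]/[in] = 10^(-1.2215) = 0.06005.
[in] = 8.81 / 0.06005 = 146.7 mmol/L.

147 mmol/L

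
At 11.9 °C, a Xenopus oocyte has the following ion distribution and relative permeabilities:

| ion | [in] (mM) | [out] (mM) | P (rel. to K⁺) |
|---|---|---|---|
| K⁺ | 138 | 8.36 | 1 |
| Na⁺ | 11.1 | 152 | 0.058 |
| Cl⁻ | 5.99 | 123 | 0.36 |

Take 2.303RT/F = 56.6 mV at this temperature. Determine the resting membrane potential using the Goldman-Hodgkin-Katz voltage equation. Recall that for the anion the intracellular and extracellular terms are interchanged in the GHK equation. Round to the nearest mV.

-55 mV

Vm = 56.6 · log₁₀[(Σ P·[cation]ₒ + Σ P·[anion]ᵢ) / (Σ P·[cation]ᵢ + Σ P·[anion]ₒ)]
Numerator = 1×8.36 + 0.058×152 + 0.36×5.99 = 19.33
Denominator = 1×138 + 0.058×11.1 + 0.36×123 = 182.9
Vm = 56.6 · log₁₀(0.10569) = 56.6 × (-0.9760) = -55.24 mV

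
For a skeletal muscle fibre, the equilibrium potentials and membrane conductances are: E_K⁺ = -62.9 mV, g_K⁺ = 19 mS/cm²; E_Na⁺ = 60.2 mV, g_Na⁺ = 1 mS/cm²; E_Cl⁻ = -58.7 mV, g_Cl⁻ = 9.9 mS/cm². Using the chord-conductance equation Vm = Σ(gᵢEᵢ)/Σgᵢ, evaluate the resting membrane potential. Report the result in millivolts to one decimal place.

Σ gᵢEᵢ = 19·(-62.9) + 1·(60.2) + 9.9·(-58.7) = -1716.03
Σ gᵢ = 19 + 1 + 9.9 = 29.9
Vm = -1716.03 / 29.9 = -57.39 mV

-57.4 mV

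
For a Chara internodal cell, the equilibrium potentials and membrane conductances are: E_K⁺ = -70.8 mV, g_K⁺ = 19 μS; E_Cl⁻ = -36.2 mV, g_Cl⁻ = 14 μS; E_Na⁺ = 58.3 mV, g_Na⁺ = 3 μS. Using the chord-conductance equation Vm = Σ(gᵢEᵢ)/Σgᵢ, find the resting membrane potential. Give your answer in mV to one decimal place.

Σ gᵢEᵢ = 19·(-70.8) + 14·(-36.2) + 3·(58.3) = -1677.10
Σ gᵢ = 19 + 14 + 3 = 36
Vm = -1677.10 / 36 = -46.59 mV

-46.6 mV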